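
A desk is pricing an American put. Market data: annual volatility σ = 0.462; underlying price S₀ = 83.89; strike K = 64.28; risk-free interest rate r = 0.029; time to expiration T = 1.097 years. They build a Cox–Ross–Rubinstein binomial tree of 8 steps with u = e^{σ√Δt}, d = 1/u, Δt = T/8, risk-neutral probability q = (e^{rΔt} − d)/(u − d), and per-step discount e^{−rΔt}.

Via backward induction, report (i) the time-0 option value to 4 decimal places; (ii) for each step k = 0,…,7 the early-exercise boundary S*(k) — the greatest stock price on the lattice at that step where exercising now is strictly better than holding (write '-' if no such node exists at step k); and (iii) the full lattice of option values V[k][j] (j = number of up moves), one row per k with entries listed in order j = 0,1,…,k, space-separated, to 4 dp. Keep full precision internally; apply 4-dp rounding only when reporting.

Δt=0.13712  u=1.18659  d=0.84275  q=0.46892  discount=0.99603
step 8 (expiry): payoffs max(K−S,0) = 42.9340 34.2252 21.9632 4.6985 0.0000 0.0000 0.0000 0.0000 0.0000
step 7: (k=7,j=0): S=25.3288, (K−S)⁺=38.9512, hold=38.6961 ⇒ V=38.9512 exercise | (k=7,j=1): S=35.6627, (K−S)⁺=28.6173, hold=28.3622 ⇒ V=28.6173 exercise | (k=7,j=2): S=50.2126, (K−S)⁺=14.0674, hold=13.8123 ⇒ V=14.0674 exercise | (k=7,j=3): S=70.6986, (K−S)⁺=0.0000, hold=2.4853 ⇒ V=2.4853 continue | (k=7,j=4): S=99.5427, (K−S)⁺=0.0000, hold=0.0000 ⇒ V=0.0000 continue | (k=7,j=5): S=140.1548, (K−S)⁺=0.0000, hold=0.0000 ⇒ V=0.0000 continue | (k=7,j=6): S=197.3361, (K−S)⁺=0.0000, hold=0.0000 ⇒ V=0.0000 continue | (k=7,j=7): S=277.8466, (K−S)⁺=0.0000, hold=0.0000 ⇒ V=0.0000 continue  boundary S*=50.2126
step 6: (k=6,j=0): S=30.0548, (K−S)⁺=34.2252, hold=33.9700 ⇒ V=34.2252 exercise | (k=6,j=1): S=42.3168, (K−S)⁺=21.9632, hold=21.7081 ⇒ V=21.9632 exercise | (k=6,j=2): S=59.5815, (K−S)⁺=4.6985, hold=8.6021 ⇒ V=8.6021 continue | (k=6,j=3): S=83.8900, (K−S)⁺=0.0000, hold=1.3147 ⇒ V=1.3147 continue | (k=6,j=4): S=118.1160, (K−S)⁺=0.0000, hold=0.0000 ⇒ V=0.0000 continue | (k=6,j=5): S=166.3058, (K−S)⁺=0.0000, hold=0.0000 ⇒ V=0.0000 continue | (k=6,j=6): S=234.1563, (K−S)⁺=0.0000, hold=0.0000 ⇒ V=0.0000 continue  boundary S*=42.3168
step 5: (k=5,j=0): S=35.6627, (K−S)⁺=28.6173, hold=28.3622 ⇒ V=28.6173 exercise | (k=5,j=1): S=50.2126, (K−S)⁺=14.0674, hold=15.6355 ⇒ V=15.6355 continue | (k=5,j=2): S=70.6986, (K−S)⁺=0.0000, hold=5.1643 ⇒ V=5.1643 continue | (k=5,j=3): S=99.5427, (K−S)⁺=0.0000, hold=0.6954 ⇒ V=0.6954 continue | (k=5,j=4): S=140.1548, (K−S)⁺=0.0000, hold=0.0000 ⇒ V=0.0000 continue | (k=5,j=5): S=197.3361, (K−S)⁺=0.0000, hold=0.0000 ⇒ V=0.0000 continue  boundary S*=35.6627
step 4: (k=4,j=0): S=42.3168, (K−S)⁺=21.9632, hold=22.4405 ⇒ V=22.4405 continue | (k=4,j=1): S=59.5815, (K−S)⁺=4.6985, hold=10.6828 ⇒ V=10.6828 continue | (k=4,j=2): S=83.8900, (K−S)⁺=0.0000, hold=3.0565 ⇒ V=3.0565 continue | (k=4,j=3): S=118.1160, (K−S)⁺=0.0000, hold=0.3679 ⇒ V=0.3679 continue | (k=4,j=4): S=166.3058, (K−S)⁺=0.0000, hold=0.0000 ⇒ V=0.0000 continue  boundary S*=-
step 3: (k=3,j=0): S=50.2126, (K−S)⁺=14.0674, hold=16.8598 ⇒ V=16.8598 continue | (k=3,j=1): S=70.6986, (K−S)⁺=0.0000, hold=7.0785 ⇒ V=7.0785 continue | (k=3,j=2): S=99.5427, (K−S)⁺=0.0000, hold=1.7886 ⇒ V=1.7886 continue | (k=3,j=3): S=140.1548, (K−S)⁺=0.0000, hold=0.1946 ⇒ V=0.1946 continue  boundary S*=-
step 2: (k=2,j=0): S=59.5815, (K−S)⁺=4.6985, hold=12.2244 ⇒ V=12.2244 continue | (k=2,j=1): S=83.8900, (K−S)⁺=0.0000, hold=4.5797 ⇒ V=4.5797 continue | (k=2,j=2): S=118.1160, (K−S)⁺=0.0000, hold=1.0370 ⇒ V=1.0370 continue  boundary S*=-
step 1: (k=1,j=0): S=70.6986, (K−S)⁺=0.0000, hold=8.6053 ⇒ V=8.6053 continue | (k=1,j=1): S=99.5427, (K−S)⁺=0.0000, hold=2.9069 ⇒ V=2.9069 continue  boundary S*=-
step 0: (k=0,j=0): S=83.8900, (K−S)⁺=0.0000, hold=5.9097 ⇒ V=5.9097 continue  boundary S*=-

price = 5.9097
boundary = - - - - - 35.6627 42.3168 50.2126
tree:
5.9097
8.6053 2.9069
12.2244 4.5797 1.0370
16.8598 7.0785 1.7886 0.1946
22.4405 10.6828 3.0565 0.3679 0.0000
28.6173 15.6355 5.1643 0.6954 0.0000 0.0000
34.2252 21.9632 8.6021 1.3147 0.0000 0.0000 0.0000
38.9512 28.6173 14.0674 2.4853 0.0000 0.0000 0.0000 0.0000
42.9340 34.2252 21.9632 4.6985 0.0000 0.0000 0.0000 0.0000 0.0000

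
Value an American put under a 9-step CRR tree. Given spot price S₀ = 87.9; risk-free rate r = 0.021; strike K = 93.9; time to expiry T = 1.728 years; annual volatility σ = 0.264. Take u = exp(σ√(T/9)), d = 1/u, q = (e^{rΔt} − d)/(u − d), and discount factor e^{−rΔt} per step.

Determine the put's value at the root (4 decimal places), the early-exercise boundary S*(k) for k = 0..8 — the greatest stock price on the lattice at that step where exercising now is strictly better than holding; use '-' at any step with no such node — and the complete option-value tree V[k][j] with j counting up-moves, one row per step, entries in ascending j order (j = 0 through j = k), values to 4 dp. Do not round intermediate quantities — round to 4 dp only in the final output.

price = 14.1925
boundary = - - - 62.1259 55.3393 62.1259 69.7447 62.1259 69.7447
tree:
14.1925
19.1530 9.1165
25.0784 13.1080 5.0131
31.7741 18.2759 7.8059 2.1306
38.5607 24.5898 11.8168 3.6713 0.5352
44.6059 31.7741 17.2718 6.2036 1.0506 0.0000
49.9907 38.5607 24.1553 10.2081 2.0624 0.0000 0.0000
54.7873 44.6059 31.7741 16.1720 4.0487 0.0000 0.0000 0.0000
59.0599 49.9907 38.5607 24.1553 7.9478 0.0000 0.0000 0.0000 0.0000
62.8658 54.7873 44.6059 31.7741 15.6021 0.0000 0.0000 0.0000 0.0000 0.0000

Δt=0.19200  u=1.12264  d=0.89076  q=0.48854  discount=0.99598
step 9 (expiry): payoffs max(K−S,0) = 62.8658 54.7873 44.6059 31.7741 15.6021 0.0000 0.0000 0.0000 0.0000 0.0000
step 8: (k=8,j=0): S=34.8401, (K−S)⁺=59.0599, hold=58.6821 ⇒ V=59.0599 exercise | (k=8,j=1): S=43.9093, (K−S)⁺=49.9907, hold=49.6129 ⇒ V=49.9907 exercise | (k=8,j=2): S=55.3393, (K−S)⁺=38.5607, hold=38.1828 ⇒ V=38.5607 exercise | (k=8,j=3): S=69.7447, (K−S)⁺=24.1553, hold=23.7774 ⇒ V=24.1553 exercise | (k=8,j=4): S=87.9000, (K−S)⁺=6.0000, hold=7.9478 ⇒ V=7.9478 continue | (k=8,j=5): S=110.7813, (K−S)⁺=0.0000, hold=0.0000 ⇒ V=0.0000 continue | (k=8,j=6): S=139.6188, (K−S)⁺=0.0000, hold=0.0000 ⇒ V=0.0000 continue | (k=8,j=7): S=175.9630, (K−S)⁺=0.0000, hold=0.0000 ⇒ V=0.0000 continue | (k=8,j=8): S=221.7680, (K−S)⁺=0.0000, hold=0.0000 ⇒ V=0.0000 continue  boundary S*=69.7447
step 7: (k=7,j=0): S=39.1127, (K−S)⁺=54.7873, hold=54.4095 ⇒ V=54.7873 exercise | (k=7,j=1): S=49.2941, (K−S)⁺=44.6059, hold=44.2280 ⇒ V=44.6059 exercise | (k=7,j=2): S=62.1259, (K−S)⁺=31.7741, hold=31.3963 ⇒ V=31.7741 exercise | (k=7,j=3): S=78.2979, (K−S)⁺=15.6021, hold=16.1720 ⇒ V=16.1720 continue | (k=7,j=4): S=98.6797, (K−S)⁺=0.0000, hold=4.0487 ⇒ V=4.0487 continue | (k=7,j=5): S=124.3670, (K−S)⁺=0.0000, hold=0.0000 ⇒ V=0.0000 continue | (k=7,j=6): S=156.7410, (K−S)⁺=0.0000, hold=0.0000 ⇒ V=0.0000 continue | (k=7,j=7): S=197.5423, (K−S)⁺=0.0000, hold=0.0000 ⇒ V=0.0000 continue  boundary S*=62.1259
step 6: (k=6,j=0): S=43.9093, (K−S)⁺=49.9907, hold=49.6129 ⇒ V=49.9907 exercise | (k=6,j=1): S=55.3393, (K−S)⁺=38.5607, hold=38.1828 ⇒ V=38.5607 exercise | (k=6,j=2): S=69.7447, (K−S)⁺=24.1553, hold=24.0547 ⇒ V=24.1553 exercise | (k=6,j=3): S=87.9000, (K−S)⁺=6.0000, hold=10.2081 ⇒ V=10.2081 continue | (k=6,j=4): S=110.7813, (K−S)⁺=0.0000, hold=2.0624 ⇒ V=2.0624 continue | (k=6,j=5): S=139.6188, (K−S)⁺=0.0000, hold=0.0000 ⇒ V=0.0000 continue | (k=6,j=6): S=175.9630, (K−S)⁺=0.0000, hold=0.0000 ⇒ V=0.0000 continue  boundary S*=69.7447
step 5: (k=5,j=0): S=49.2941, (K−S)⁺=44.6059, hold=44.2280 ⇒ V=44.6059 exercise | (k=5,j=1): S=62.1259, (K−S)⁺=31.7741, hold=31.3963 ⇒ V=31.7741 exercise | (k=5,j=2): S=78.2979, (K−S)⁺=15.6021, hold=17.2718 ⇒ V=17.2718 continue | (k=5,j=3): S=98.6797, (K−S)⁺=0.0000, hold=6.2036 ⇒ V=6.2036 continue | (k=5,j=4): S=124.3670, (K−S)⁺=0.0000, hold=1.0506 ⇒ V=1.0506 continue | (k=5,j=5): S=156.7410, (K−S)⁺=0.0000, hold=0.0000 ⇒ V=0.0000 continue  boundary S*=62.1259
step 4: (k=4,j=0): S=55.3393, (K−S)⁺=38.5607, hold=38.1828 ⇒ V=38.5607 exercise | (k=4,j=1): S=69.7447, (K−S)⁺=24.1553, hold=24.5898 ⇒ V=24.5898 continue | (k=4,j=2): S=87.9000, (K−S)⁺=6.0000, hold=11.8168 ⇒ V=11.8168 continue | (k=4,j=3): S=110.7813, (K−S)⁺=0.0000, hold=3.6713 ⇒ V=3.6713 continue | (k=4,j=4): S=139.6188, (K−S)⁺=0.0000, hold=0.5352 ⇒ V=0.5352 continue  boundary S*=55.3393
step 3: (k=3,j=0): S=62.1259, (K−S)⁺=31.7741, hold=31.6077 ⇒ V=31.7741 exercise | (k=3,j=1): S=78.2979, (K−S)⁺=15.6021, hold=18.2759 ⇒ V=18.2759 continue | (k=3,j=2): S=98.6797, (K−S)⁺=0.0000, hold=7.8059 ⇒ V=7.8059 continue | (k=3,j=3): S=124.3670, (K−S)⁺=0.0000, hold=2.1306 ⇒ V=2.1306 continue  boundary S*=62.1259
step 2: (k=2,j=0): S=69.7447, (K−S)⁺=24.1553, hold=25.0784 ⇒ V=25.0784 continue | (k=2,j=1): S=87.9000, (K−S)⁺=6.0000, hold=13.1080 ⇒ V=13.1080 continue | (k=2,j=2): S=110.7813, (K−S)⁺=0.0000, hold=5.0131 ⇒ V=5.0131 continue  boundary S*=-
step 1: (k=1,j=0): S=78.2979, (K−S)⁺=15.6021, hold=19.1530 ⇒ V=19.1530 continue | (k=1,j=1): S=98.6797, (K−S)⁺=0.0000, hold=9.1165 ⇒ V=9.1165 continue  boundary S*=-
step 0: (k=0,j=0): S=87.9000, (K−S)⁺=6.0000, hold=14.1925 ⇒ V=14.1925 continue  boundary S*=-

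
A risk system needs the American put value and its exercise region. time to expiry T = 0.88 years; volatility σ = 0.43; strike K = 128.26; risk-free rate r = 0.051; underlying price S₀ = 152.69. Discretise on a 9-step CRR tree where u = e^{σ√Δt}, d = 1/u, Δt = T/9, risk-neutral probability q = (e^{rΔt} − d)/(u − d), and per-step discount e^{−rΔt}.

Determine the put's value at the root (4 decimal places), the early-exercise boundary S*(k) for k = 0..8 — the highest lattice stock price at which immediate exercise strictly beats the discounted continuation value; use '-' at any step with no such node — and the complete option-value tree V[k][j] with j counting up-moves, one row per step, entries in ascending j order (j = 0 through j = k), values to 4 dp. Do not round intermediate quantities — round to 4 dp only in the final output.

price = 10.2564
boundary = - - - - - 77.9538 89.1727 77.9538 89.1727
tree:
10.2564
15.0187 5.3046
21.4084 8.3878 2.0849
29.5730 12.9583 3.6205 0.4755
39.3863 19.4563 6.1911 0.9280 0.0000
50.3062 28.1956 10.3758 1.8108 0.0000 0.0000
60.1136 39.0873 16.9196 3.5334 0.0000 0.0000 0.0000
68.6872 50.3062 26.5234 6.8949 0.0000 0.0000 0.0000 0.0000
76.1821 60.1136 39.0873 13.4542 0.0000 0.0000 0.0000 0.0000 0.0000
82.7341 68.6872 50.3062 26.2538 0.0000 0.0000 0.0000 0.0000 0.0000 0.0000

Δt=0.09778, u=1.14392, d=0.87419, q=0.48497, disc=e^(-rΔt)=0.99503
k=9 terminal: V=max(K-S,0) → 82.7341 68.6872 50.3062 26.2538 0.0000 0.0000 0.0000 0.0000 0.0000 0.0000
k=8: j=0 S=52.0779 intr=76.1821 cont=75.5441 V=76.1821[EX]; j=1 S=68.1464 intr=60.1136 cont=59.4756 V=60.1136[EX]; j=2 S=89.1727 intr=39.0873 cont=38.4493 V=39.0873[EX]; j=3 S=116.6867 intr=11.5733 cont=13.4542 V=13.4542[hold]; j=4 S=152.6900 intr=0.0000 cont=0.0000 V=0.0000[hold]; j=5 S=199.8020 intr=0.0000 cont=0.0000 V=0.0000[hold]; j=6 S=261.4503 intr=0.0000 cont=0.0000 V=0.0000[hold]; j=7 S=342.1199 intr=0.0000 cont=0.0000 V=0.0000[hold]; j=8 S=447.6799 intr=0.0000 cont=0.0000 V=0.0000[hold]  S*(8)=89.1727
k=7: j=0 S=59.5728 intr=68.6872 cont=68.0492 V=68.6872[EX]; j=1 S=77.9538 intr=50.3062 cont=49.6682 V=50.3062[EX]; j=2 S=102.0062 intr=26.2538 cont=26.5234 V=26.5234[hold]; j=3 S=133.4799 intr=0.0000 cont=6.8949 V=6.8949[hold]; j=4 S=174.6647 intr=0.0000 cont=0.0000 V=0.0000[hold]; j=5 S=228.5570 intr=0.0000 cont=0.0000 V=0.0000[hold]; j=6 S=299.0775 intr=0.0000 cont=0.0000 V=0.0000[hold]; j=7 S=391.3569 intr=0.0000 cont=0.0000 V=0.0000[hold]  S*(7)=77.9538
k=6: j=0 S=68.1464 intr=60.1136 cont=59.4756 V=60.1136[EX]; j=1 S=89.1727 intr=39.0873 cont=38.5794 V=39.0873[EX]; j=2 S=116.6867 intr=11.5733 cont=16.9196 V=16.9196[hold]; j=3 S=152.6900 intr=0.0000 cont=3.5334 V=3.5334[hold]; j=4 S=199.8020 intr=0.0000 cont=0.0000 V=0.0000[hold]; j=5 S=261.4503 intr=0.0000 cont=0.0000 V=0.0000[hold]; j=6 S=342.1199 intr=0.0000 cont=0.0000 V=0.0000[hold]  S*(6)=89.1727
k=5: j=0 S=77.9538 intr=50.3062 cont=49.6682 V=50.3062[EX]; j=1 S=102.0062 intr=26.2538 cont=28.1956 V=28.1956[hold]; j=2 S=133.4799 intr=0.0000 cont=10.3758 V=10.3758[hold]; j=3 S=174.6647 intr=0.0000 cont=1.8108 V=1.8108[hold]; j=4 S=228.5570 intr=0.0000 cont=0.0000 V=0.0000[hold]; j=5 S=299.0775 intr=0.0000 cont=0.0000 V=0.0000[hold]  S*(5)=77.9538
k=4: j=0 S=89.1727 intr=39.0873 cont=39.3863 V=39.3863[hold]; j=1 S=116.6867 intr=11.5733 cont=19.4563 V=19.4563[hold]; j=2 S=152.6900 intr=0.0000 cont=6.1911 V=6.1911[hold]; j=3 S=199.8020 intr=0.0000 cont=0.9280 V=0.9280[hold]; j=4 S=261.4503 intr=0.0000 cont=0.0000 V=0.0000[hold]  S*(4)=-
k=3: j=0 S=102.0062 intr=26.2538 cont=29.5730 V=29.5730[hold]; j=1 S=133.4799 intr=0.0000 cont=12.9583 V=12.9583[hold]; j=2 S=174.6647 intr=0.0000 cont=3.6205 V=3.6205[hold]; j=3 S=228.5570 intr=0.0000 cont=0.4755 V=0.4755[hold]  S*(3)=-
k=2: j=0 S=116.6867 intr=11.5733 cont=21.4084 V=21.4084[hold]; j=1 S=152.6900 intr=0.0000 cont=8.3878 V=8.3878[hold]; j=2 S=199.8020 intr=0.0000 cont=2.0849 V=2.0849[hold]  S*(2)=-
k=1: j=0 S=133.4799 intr=0.0000 cont=15.0187 V=15.0187[hold]; j=1 S=174.6647 intr=0.0000 cont=5.3046 V=5.3046[hold]  S*(1)=-
k=0: j=0 S=152.6900 intr=0.0000 cont=10.2564 V=10.2564[hold]  S*(0)=-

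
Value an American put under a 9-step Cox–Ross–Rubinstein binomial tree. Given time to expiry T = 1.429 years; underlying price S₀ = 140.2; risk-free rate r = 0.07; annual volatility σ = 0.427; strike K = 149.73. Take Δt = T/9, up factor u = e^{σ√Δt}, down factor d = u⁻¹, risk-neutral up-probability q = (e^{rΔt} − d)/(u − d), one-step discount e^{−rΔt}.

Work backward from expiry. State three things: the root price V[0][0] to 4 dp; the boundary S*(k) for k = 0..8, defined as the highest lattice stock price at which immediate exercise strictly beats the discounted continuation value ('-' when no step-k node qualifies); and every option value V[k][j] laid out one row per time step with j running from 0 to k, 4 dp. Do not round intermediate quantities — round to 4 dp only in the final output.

Δt=0.15878  u=1.18548  d=0.84354  q=0.49025  discount=0.98895
step 9 (expiry): payoffs max(K−S,0) = 119.4117 107.1219 89.8503 65.5775 31.4655 0.0000 0.0000 0.0000 0.0000 0.0000
step 8: (k=8,j=0): S=35.9417, (K−S)⁺=113.7883, hold=112.1333 ⇒ V=113.7883 exercise | (k=8,j=1): S=50.5110, (K−S)⁺=99.2190, hold=97.5640 ⇒ V=99.2190 exercise | (k=8,j=2): S=70.9861, (K−S)⁺=78.7439, hold=77.0889 ⇒ V=78.7439 exercise | (k=8,j=3): S=99.7610, (K−S)⁺=49.9690, hold=48.3141 ⇒ V=49.9690 exercise | (k=8,j=4): S=140.2000, (K−S)⁺=9.5300, hold=15.8622 ⇒ V=15.8622 continue | (k=8,j=5): S=197.0313, (K−S)⁺=0.0000, hold=0.0000 ⇒ V=0.0000 continue | (k=8,j=6): S=276.8998, (K−S)⁺=0.0000, hold=0.0000 ⇒ V=0.0000 continue | (k=8,j=7): S=389.1436, (K−S)⁺=0.0000, hold=0.0000 ⇒ V=0.0000 continue | (k=8,j=8): S=546.8864, (K−S)⁺=0.0000, hold=0.0000 ⇒ V=0.0000 continue  boundary S*=99.7610
step 7: (k=7,j=0): S=42.6081, (K−S)⁺=107.1219, hold=105.4669 ⇒ V=107.1219 exercise | (k=7,j=1): S=59.8797, (K−S)⁺=89.8503, hold=88.1953 ⇒ V=89.8503 exercise | (k=7,j=2): S=84.1525, (K−S)⁺=65.5775, hold=63.9225 ⇒ V=65.5775 exercise | (k=7,j=3): S=118.2645, (K−S)⁺=31.4655, hold=32.8806 ⇒ V=32.8806 continue | (k=7,j=4): S=166.2041, (K−S)⁺=0.0000, hold=7.9964 ⇒ V=7.9964 continue | (k=7,j=5): S=233.5764, (K−S)⁺=0.0000, hold=0.0000 ⇒ V=0.0000 continue | (k=7,j=6): S=328.2587, (K−S)⁺=0.0000, hold=0.0000 ⇒ V=0.0000 continue | (k=7,j=7): S=461.3213, (K−S)⁺=0.0000, hold=0.0000 ⇒ V=0.0000 continue  boundary S*=84.1525
step 6: (k=6,j=0): S=50.5110, (K−S)⁺=99.2190, hold=97.5640 ⇒ V=99.2190 exercise | (k=6,j=1): S=70.9861, (K−S)⁺=78.7439, hold=77.0889 ⇒ V=78.7439 exercise | (k=6,j=2): S=99.7610, (K−S)⁺=49.9690, hold=49.0002 ⇒ V=49.9690 exercise | (k=6,j=3): S=140.2000, (K−S)⁺=9.5300, hold=20.4525 ⇒ V=20.4525 continue | (k=6,j=4): S=197.0313, (K−S)⁺=0.0000, hold=4.0311 ⇒ V=4.0311 continue | (k=6,j=5): S=276.8998, (K−S)⁺=0.0000, hold=0.0000 ⇒ V=0.0000 continue | (k=6,j=6): S=389.1436, (K−S)⁺=0.0000, hold=0.0000 ⇒ V=0.0000 continue  boundary S*=99.7610
step 5: (k=5,j=0): S=59.8797, (K−S)⁺=89.8503, hold=88.1953 ⇒ V=89.8503 exercise | (k=5,j=1): S=84.1525, (K−S)⁺=65.5775, hold=63.9225 ⇒ V=65.5775 exercise | (k=5,j=2): S=118.2645, (K−S)⁺=31.4655, hold=35.1061 ⇒ V=35.1061 continue | (k=5,j=3): S=166.2041, (K−S)⁺=0.0000, hold=12.2648 ⇒ V=12.2648 continue | (k=5,j=4): S=233.5764, (K−S)⁺=0.0000, hold=2.0321 ⇒ V=2.0321 continue | (k=5,j=5): S=328.2587, (K−S)⁺=0.0000, hold=0.0000 ⇒ V=0.0000 continue  boundary S*=84.1525
step 4: (k=4,j=0): S=70.9861, (K−S)⁺=78.7439, hold=77.0889 ⇒ V=78.7439 exercise | (k=4,j=1): S=99.7610, (K−S)⁺=49.9690, hold=50.0792 ⇒ V=50.0792 continue | (k=4,j=2): S=140.2000, (K−S)⁺=9.5300, hold=23.6439 ⇒ V=23.6439 continue | (k=4,j=3): S=197.0313, (K−S)⁺=0.0000, hold=7.1681 ⇒ V=7.1681 continue | (k=4,j=4): S=276.8998, (K−S)⁺=0.0000, hold=1.0244 ⇒ V=1.0244 continue  boundary S*=70.9861
step 3: (k=3,j=0): S=84.1525, (K−S)⁺=65.5775, hold=63.9759 ⇒ V=65.5775 exercise | (k=3,j=1): S=118.2645, (K−S)⁺=31.4655, hold=36.7090 ⇒ V=36.7090 continue | (k=3,j=2): S=166.2041, (K−S)⁺=0.0000, hold=15.3946 ⇒ V=15.3946 continue | (k=3,j=3): S=233.5764, (K−S)⁺=0.0000, hold=4.1102 ⇒ V=4.1102 continue  boundary S*=84.1525
step 2: (k=2,j=0): S=99.7610, (K−S)⁺=49.9690, hold=50.8563 ⇒ V=50.8563 continue | (k=2,j=1): S=140.2000, (K−S)⁺=9.5300, hold=25.9693 ⇒ V=25.9693 continue | (k=2,j=2): S=197.0313, (K−S)⁺=0.0000, hold=9.7534 ⇒ V=9.7534 continue  boundary S*=-
step 1: (k=1,j=0): S=118.2645, (K−S)⁺=31.4655, hold=38.2281 ⇒ V=38.2281 continue | (k=1,j=1): S=166.2041, (K−S)⁺=0.0000, hold=17.8203 ⇒ V=17.8203 continue  boundary S*=-
step 0: (k=0,j=0): S=140.2000, (K−S)⁺=9.5300, hold=27.9112 ⇒ V=27.9112 continue  boundary S*=-

price = 27.9112
boundary = - - - 84.1525 70.9861 84.1525 99.7610 84.1525 99.7610
tree:
27.9112
38.2281 17.8203
50.8563 25.9693 9.7534
65.5775 36.7090 15.3946 4.1102
78.7439 50.0792 23.6439 7.1681 1.0244
89.8503 65.5775 35.1061 12.2648 2.0321 0.0000
99.2190 78.7439 49.9690 20.4525 4.0311 0.0000 0.0000
107.1219 89.8503 65.5775 32.8806 7.9964 0.0000 0.0000 0.0000
113.7883 99.2190 78.7439 49.9690 15.8622 0.0000 0.0000 0.0000 0.0000
119.4117 107.1219 89.8503 65.5775 31.4655 0.0000 0.0000 0.0000 0.0000 0.0000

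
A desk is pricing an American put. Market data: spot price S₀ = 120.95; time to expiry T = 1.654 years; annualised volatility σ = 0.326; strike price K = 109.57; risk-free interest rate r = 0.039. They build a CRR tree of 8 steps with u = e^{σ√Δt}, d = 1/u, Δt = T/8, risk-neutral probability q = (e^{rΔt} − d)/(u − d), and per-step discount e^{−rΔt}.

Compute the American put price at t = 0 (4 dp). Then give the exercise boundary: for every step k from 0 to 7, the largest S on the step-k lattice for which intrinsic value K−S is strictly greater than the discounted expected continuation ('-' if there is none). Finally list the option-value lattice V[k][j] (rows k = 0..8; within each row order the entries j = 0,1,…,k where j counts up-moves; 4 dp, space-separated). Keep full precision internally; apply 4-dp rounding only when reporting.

price = 11.6158
boundary = - - - - 66.8500 77.5314 66.8500 77.5314
tree:
11.6158
16.9052 6.3071
23.8770 9.9343 2.6394
32.5745 15.2268 4.5946 0.6498
42.7200 22.5621 7.8501 1.2850 0.0000
51.9298 32.0386 13.0801 2.5411 0.0000 0.0000
59.8708 42.7200 21.0337 5.0250 0.0000 0.0000 0.0000
66.7178 51.9298 32.0386 9.9370 0.0000 0.0000 0.0000 0.0000
72.6215 59.8708 42.7200 19.6505 0.0000 0.0000 0.0000 0.0000 0.0000

params: Δt=0.20675 u=1.15978 d=0.86223 q=0.49022 e^(-rΔt)=0.99197
t_8 payoffs: 72.6215 59.8708 42.7200 19.6505 0.0000 0.0000 0.0000 0.0000 0.0000
t_7: node(7,0) S=42.8522 payoff=66.7178 vs cont=65.8379 → 66.7178 [stop]  node(7,1) S=57.6402 payoff=51.9298 vs cont=51.0499 → 51.9298 [stop]  node(7,2) S=77.5314 payoff=32.0386 vs cont=31.1587 → 32.0386 [stop]  node(7,3) S=104.2869 payoff=5.2831 vs cont=9.9370 → 9.9370 [wait]  node(7,4) S=140.2755 payoff=0.0000 vs cont=0.0000 → 0.0000 [wait]  node(7,5) S=188.6836 payoff=0.0000 vs cont=0.0000 → 0.0000 [wait]  node(7,6) S=253.7969 payoff=0.0000 vs cont=0.0000 → 0.0000 [wait]  node(7,7) S=341.3804 payoff=0.0000 vs cont=0.0000 → 0.0000 [wait]  ⇒ S*(7)=77.5314
t_6: node(6,0) S=49.6992 payoff=59.8708 vs cont=58.9909 → 59.8708 [stop]  node(6,1) S=66.8500 payoff=42.7200 vs cont=41.8401 → 42.7200 [stop]  node(6,2) S=89.9195 payoff=19.6505 vs cont=21.0337 → 21.0337 [wait]  node(6,3) S=120.9500 payoff=0.0000 vs cont=5.0250 → 5.0250 [wait]  node(6,4) S=162.6890 payoff=0.0000 vs cont=0.0000 → 0.0000 [wait]  node(6,5) S=218.8317 payoff=0.0000 vs cont=0.0000 → 0.0000 [wait]  node(6,6) S=294.3489 payoff=0.0000 vs cont=0.0000 → 0.0000 [wait]  ⇒ S*(6)=66.8500
t_5: node(5,0) S=57.6402 payoff=51.9298 vs cont=51.0499 → 51.9298 [stop]  node(5,1) S=77.5314 payoff=32.0386 vs cont=31.8313 → 32.0386 [stop]  node(5,2) S=104.2869 payoff=5.2831 vs cont=13.0801 → 13.0801 [wait]  node(5,3) S=140.2755 payoff=0.0000 vs cont=2.5411 → 2.5411 [wait]  node(5,4) S=188.6836 payoff=0.0000 vs cont=0.0000 → 0.0000 [wait]  node(5,5) S=253.7969 payoff=0.0000 vs cont=0.0000 → 0.0000 [wait]  ⇒ S*(5)=77.5314
t_4: node(4,0) S=66.8500 payoff=42.7200 vs cont=41.8401 → 42.7200 [stop]  node(4,1) S=89.9195 payoff=19.6505 vs cont=22.5621 → 22.5621 [wait]  node(4,2) S=120.9500 payoff=0.0000 vs cont=7.8501 → 7.8501 [wait]  node(4,3) S=162.6890 payoff=0.0000 vs cont=1.2850 → 1.2850 [wait]  node(4,4) S=218.8317 payoff=0.0000 vs cont=0.0000 → 0.0000 [wait]  ⇒ S*(4)=66.8500
t_3: node(3,0) S=77.5314 payoff=32.0386 vs cont=32.5745 → 32.5745 [wait]  node(3,1) S=104.2869 payoff=5.2831 vs cont=15.2268 → 15.2268 [wait]  node(3,2) S=140.2755 payoff=0.0000 vs cont=4.5946 → 4.5946 [wait]  node(3,3) S=188.6836 payoff=0.0000 vs cont=0.6498 → 0.6498 [wait]  ⇒ S*(3)=-
t_2: node(2,0) S=89.9195 payoff=19.6505 vs cont=23.8770 → 23.8770 [wait]  node(2,1) S=120.9500 payoff=0.0000 vs cont=9.9343 → 9.9343 [wait]  node(2,2) S=162.6890 payoff=0.0000 vs cont=2.6394 → 2.6394 [wait]  ⇒ S*(2)=-
t_1: node(1,0) S=104.2869 payoff=5.2831 vs cont=16.9052 → 16.9052 [wait]  node(1,1) S=140.2755 payoff=0.0000 vs cont=6.3071 → 6.3071 [wait]  ⇒ S*(1)=-
t_0: node(0,0) S=120.9500 payoff=0.0000 vs cont=11.6158 → 11.6158 [wait]  ⇒ S*(0)=-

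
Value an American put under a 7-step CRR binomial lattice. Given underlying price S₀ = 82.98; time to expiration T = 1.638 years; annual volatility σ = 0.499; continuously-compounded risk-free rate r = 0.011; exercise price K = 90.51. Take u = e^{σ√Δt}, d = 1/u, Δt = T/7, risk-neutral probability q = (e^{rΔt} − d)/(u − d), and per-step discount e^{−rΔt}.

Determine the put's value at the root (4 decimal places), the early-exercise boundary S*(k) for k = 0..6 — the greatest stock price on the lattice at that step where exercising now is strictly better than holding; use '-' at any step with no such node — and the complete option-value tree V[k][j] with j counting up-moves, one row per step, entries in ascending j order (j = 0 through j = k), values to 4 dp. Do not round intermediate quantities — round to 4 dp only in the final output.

params: Δt=0.23400 u=1.27301 d=0.78554 q=0.44523 e^(-rΔt)=0.99743
t_7 payoffs: 75.1938 65.6893 50.2867 25.3259 0.0000 0.0000 0.0000 0.0000
t_6: node(6,0) S=19.4977 payoff=71.0123 vs cont=70.7796 → 71.0123 [stop]  node(6,1) S=31.5970 payoff=58.9130 vs cont=58.6803 → 58.9130 [stop]  node(6,2) S=51.2047 payoff=39.3053 vs cont=39.0726 → 39.3053 [stop]  node(6,3) S=82.9800 payoff=7.5300 vs cont=14.0139 → 14.0139 [wait]  node(6,4) S=134.4736 payoff=0.0000 vs cont=0.0000 → 0.0000 [wait]  node(6,5) S=217.9217 payoff=0.0000 vs cont=0.0000 → 0.0000 [wait]  node(6,6) S=353.1538 payoff=0.0000 vs cont=0.0000 → 0.0000 [wait]  ⇒ S*(6)=51.2047
t_5: node(5,0) S=24.8207 payoff=65.6893 vs cont=65.4566 → 65.6893 [stop]  node(5,1) S=40.2233 payoff=50.2867 vs cont=50.0540 → 50.2867 [stop]  node(5,2) S=65.1841 payoff=25.3259 vs cont=27.9726 → 27.9726 [wait]  node(5,3) S=105.6344 payoff=0.0000 vs cont=7.7545 → 7.7545 [wait]  node(5,4) S=171.1862 payoff=0.0000 vs cont=0.0000 → 0.0000 [wait]  node(5,5) S=277.4164 payoff=0.0000 vs cont=0.0000 → 0.0000 [wait]  ⇒ S*(5)=40.2233
t_4: node(4,0) S=31.5970 payoff=58.9130 vs cont=58.6803 → 58.9130 [stop]  node(4,1) S=51.2047 payoff=39.3053 vs cont=40.2480 → 40.2480 [wait]  node(4,2) S=82.9800 payoff=7.5300 vs cont=18.9221 → 18.9221 [wait]  node(4,3) S=134.4736 payoff=0.0000 vs cont=4.2909 → 4.2909 [wait]  node(4,4) S=217.9217 payoff=0.0000 vs cont=0.0000 → 0.0000 [wait]  ⇒ S*(4)=31.5970
t_3: node(3,0) S=40.2233 payoff=50.2867 vs cont=50.4726 → 50.4726 [wait]  node(3,1) S=65.1841 payoff=25.3259 vs cont=30.6739 → 30.6739 [wait]  node(3,2) S=105.6344 payoff=0.0000 vs cont=12.3759 → 12.3759 [wait]  node(3,3) S=171.1862 payoff=0.0000 vs cont=2.3743 → 2.3743 [wait]  ⇒ S*(3)=-
t_2: node(2,0) S=51.2047 payoff=39.3053 vs cont=41.5505 → 41.5505 [wait]  node(2,1) S=82.9800 payoff=7.5300 vs cont=22.4691 → 22.4691 [wait]  node(2,2) S=134.4736 payoff=0.0000 vs cont=7.9025 → 7.9025 [wait]  ⇒ S*(2)=-
t_1: node(1,0) S=65.1841 payoff=25.3259 vs cont=32.9699 → 32.9699 [wait]  node(1,1) S=105.6344 payoff=0.0000 vs cont=15.9425 → 15.9425 [wait]  ⇒ S*(1)=-
t_0: node(0,0) S=82.9800 payoff=7.5300 vs cont=25.3235 → 25.3235 [wait]  ⇒ S*(0)=-

price = 25.3235
boundary = - - - - 31.5970 40.2233 51.2047
tree:
25.3235
32.9699 15.9425
41.5505 22.4691 7.9025
50.4726 30.6739 12.3759 2.3743
58.9130 40.2480 18.9221 4.2909 0.0000
65.6893 50.2867 27.9726 7.7545 0.0000 0.0000
71.0123 58.9130 39.3053 14.0139 0.0000 0.0000 0.0000
75.1938 65.6893 50.2867 25.3259 0.0000 0.0000 0.0000 0.0000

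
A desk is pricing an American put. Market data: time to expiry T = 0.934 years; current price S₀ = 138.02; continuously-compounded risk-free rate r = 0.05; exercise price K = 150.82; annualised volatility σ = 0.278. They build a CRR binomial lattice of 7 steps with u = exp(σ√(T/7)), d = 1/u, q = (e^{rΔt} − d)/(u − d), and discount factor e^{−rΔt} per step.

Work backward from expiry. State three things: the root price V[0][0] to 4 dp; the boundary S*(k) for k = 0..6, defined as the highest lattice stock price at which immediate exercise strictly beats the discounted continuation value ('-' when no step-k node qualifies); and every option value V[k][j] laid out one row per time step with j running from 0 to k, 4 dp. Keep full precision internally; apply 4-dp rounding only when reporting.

Δt=0.13343, u=1.10688, d=0.90344, q=0.50754, disc=e^(-rΔt)=0.99335
k=7 terminal: V=max(K-S,0) → 83.0197 67.7519 49.0459 26.1275 0.0000 0.0000 0.0000 0.0000
k=6: j=0 S=75.0469 intr=75.7731 cont=74.7702 V=75.7731[EX]; j=1 S=91.9467 intr=58.8733 cont=57.8705 V=58.8733[EX]; j=2 S=112.6520 intr=38.1680 cont=37.1651 V=38.1680[EX]; j=3 S=138.0200 intr=12.8000 cont=12.7812 V=12.8000[EX]; j=4 S=169.1006 intr=0.0000 cont=0.0000 V=0.0000[hold]; j=5 S=207.1801 intr=0.0000 cont=0.0000 V=0.0000[hold]; j=6 S=253.8348 intr=0.0000 cont=0.0000 V=0.0000[hold]  S*(6)=138.0200
k=5: j=0 S=83.0681 intr=67.7519 cont=66.7490 V=67.7519[EX]; j=1 S=101.7741 intr=49.0459 cont=48.0430 V=49.0459[EX]; j=2 S=124.6925 intr=26.1275 cont=25.1246 V=26.1275[EX]; j=3 S=152.7719 intr=0.0000 cont=6.2616 V=6.2616[hold]; j=4 S=187.1745 intr=0.0000 cont=0.0000 V=0.0000[hold]; j=5 S=229.3241 intr=0.0000 cont=0.0000 V=0.0000[hold]  S*(5)=124.6925
k=4: j=0 S=91.9467 intr=58.8733 cont=57.8705 V=58.8733[EX]; j=1 S=112.6520 intr=38.1680 cont=37.1651 V=38.1680[EX]; j=2 S=138.0200 intr=12.8000 cont=15.9381 V=15.9381[hold]; j=3 S=169.1006 intr=0.0000 cont=3.0631 V=3.0631[hold]; j=4 S=207.1801 intr=0.0000 cont=0.0000 V=0.0000[hold]  S*(4)=112.6520
k=3: j=0 S=101.7741 intr=49.0459 cont=48.0430 V=49.0459[EX]; j=1 S=124.6925 intr=26.1275 cont=26.7067 V=26.7067[hold]; j=2 S=152.7719 intr=0.0000 cont=9.3410 V=9.3410[hold]; j=3 S=187.1745 intr=0.0000 cont=1.4984 V=1.4984[hold]  S*(3)=101.7741
k=2: j=0 S=112.6520 intr=38.1680 cont=37.4572 V=38.1680[EX]; j=1 S=138.0200 intr=12.8000 cont=17.7740 V=17.7740[hold]; j=2 S=169.1006 intr=0.0000 cont=5.3250 V=5.3250[hold]  S*(2)=112.6520
k=1: j=0 S=124.6925 intr=26.1275 cont=27.6323 V=27.6323[hold]; j=1 S=152.7719 intr=0.0000 cont=11.3795 V=11.3795[hold]  S*(1)=-
k=0: j=0 S=138.0200 intr=12.8000 cont=19.2545 V=19.2545[hold]  S*(0)=-

price = 19.2545
boundary = - - 112.6520 101.7741 112.6520 124.6925 138.0200
tree:
19.2545
27.6323 11.3795
38.1680 17.7740 5.3250
49.0459 26.7067 9.3410 1.4984
58.8733 38.1680 15.9381 3.0631 0.0000
67.7519 49.0459 26.1275 6.2616 0.0000 0.0000
75.7731 58.8733 38.1680 12.8000 0.0000 0.0000 0.0000
83.0197 67.7519 49.0459 26.1275 0.0000 0.0000 0.0000 0.0000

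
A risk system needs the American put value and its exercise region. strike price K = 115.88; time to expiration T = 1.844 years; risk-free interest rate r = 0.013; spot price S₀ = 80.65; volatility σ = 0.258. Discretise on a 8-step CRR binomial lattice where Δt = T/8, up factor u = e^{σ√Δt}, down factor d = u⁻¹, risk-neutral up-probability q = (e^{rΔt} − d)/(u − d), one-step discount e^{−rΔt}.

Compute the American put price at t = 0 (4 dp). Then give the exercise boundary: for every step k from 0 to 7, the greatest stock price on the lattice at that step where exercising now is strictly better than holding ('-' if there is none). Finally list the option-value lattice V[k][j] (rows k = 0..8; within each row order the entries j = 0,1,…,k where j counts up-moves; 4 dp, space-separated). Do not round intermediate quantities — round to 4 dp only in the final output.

price = 36.6116
boundary = - - 62.9528 71.2541 62.9528 71.2541 80.6500 91.2849
tree:
36.6116
44.6695 28.1508
52.9272 36.0436 19.8153
60.2614 44.6259 27.0138 12.1764
66.7411 52.9272 35.4721 18.0616 5.9062
72.4659 60.2614 44.6259 25.8225 9.8054 1.7383
77.5237 66.7411 52.9272 35.2300 15.8391 3.3603 0.0000
81.9923 72.4659 60.2614 44.6259 24.5951 6.4960 0.0000 0.0000
85.9403 77.5237 66.7411 52.9272 35.2300 12.5578 0.0000 0.0000 0.0000

Δt=0.23050, u=1.13187, d=0.88350, q=0.48116, disc=e^(-rΔt)=0.99701
k=8 terminal: V=max(K-S,0) → 85.9403 77.5237 66.7411 52.9272 35.2300 12.5578 0.0000 0.0000 0.0000
k=7: j=0 S=33.8877 intr=81.9923 cont=81.6456 V=81.9923[EX]; j=1 S=43.4141 intr=72.4659 cont=72.1192 V=72.4659[EX]; j=2 S=55.6186 intr=60.2614 cont=59.9147 V=60.2614[EX]; j=3 S=71.2541 intr=44.6259 cont=44.2792 V=44.6259[EX]; j=4 S=91.2849 intr=24.5951 cont=24.2484 V=24.5951[EX]; j=5 S=116.9468 intr=0.0000 cont=6.4960 V=6.4960[hold]; j=6 S=149.8228 intr=0.0000 cont=0.0000 V=0.0000[hold]; j=7 S=191.9408 intr=0.0000 cont=0.0000 V=0.0000[hold]  S*(7)=91.2849
k=6: j=0 S=38.3563 intr=77.5237 cont=77.1770 V=77.5237[EX]; j=1 S=49.1389 intr=66.7411 cont=66.3944 V=66.7411[EX]; j=2 S=62.9528 intr=52.9272 cont=52.5805 V=52.9272[EX]; j=3 S=80.6500 intr=35.2300 cont=34.8833 V=35.2300[EX]; j=4 S=103.3222 intr=12.5578 cont=15.8391 V=15.8391[hold]; j=5 S=132.3680 intr=0.0000 cont=3.3603 V=3.3603[hold]; j=6 S=169.5792 intr=0.0000 cont=0.0000 V=0.0000[hold]  S*(6)=80.6500
k=5: j=0 S=43.4141 intr=72.4659 cont=72.1192 V=72.4659[EX]; j=1 S=55.6186 intr=60.2614 cont=59.9147 V=60.2614[EX]; j=2 S=71.2541 intr=44.6259 cont=44.2792 V=44.6259[EX]; j=3 S=91.2849 intr=24.5951 cont=25.8225 V=25.8225[hold]; j=4 S=116.9468 intr=0.0000 cont=9.8054 V=9.8054[hold]; j=5 S=149.8228 intr=0.0000 cont=1.7383 V=1.7383[hold]  S*(5)=71.2541
k=4: j=0 S=49.1389 intr=66.7411 cont=66.3944 V=66.7411[EX]; j=1 S=62.9528 intr=52.9272 cont=52.5805 V=52.9272[EX]; j=2 S=80.6500 intr=35.2300 cont=35.4721 V=35.4721[hold]; j=3 S=103.3222 intr=12.5578 cont=18.0616 V=18.0616[hold]; j=4 S=132.3680 intr=0.0000 cont=5.9062 V=5.9062[hold]  S*(4)=62.9528
k=3: j=0 S=55.6186 intr=60.2614 cont=59.9147 V=60.2614[EX]; j=1 S=71.2541 intr=44.6259 cont=44.3953 V=44.6259[EX]; j=2 S=91.2849 intr=24.5951 cont=27.0138 V=27.0138[hold]; j=3 S=116.9468 intr=0.0000 cont=12.1764 V=12.1764[hold]  S*(3)=71.2541
k=2: j=0 S=62.9528 intr=52.9272 cont=52.5805 V=52.9272[EX]; j=1 S=80.6500 intr=35.2300 cont=36.0436 V=36.0436[hold]; j=2 S=103.3222 intr=12.5578 cont=19.8153 V=19.8153[hold]  S*(2)=62.9528
k=1: j=0 S=71.2541 intr=44.6259 cont=44.6695 V=44.6695[hold]; j=1 S=91.2849 intr=24.5951 cont=28.1508 V=28.1508[hold]  S*(1)=-
k=0: j=0 S=80.6500 intr=35.2300 cont=36.6116 V=36.6116[hold]  S*(0)=-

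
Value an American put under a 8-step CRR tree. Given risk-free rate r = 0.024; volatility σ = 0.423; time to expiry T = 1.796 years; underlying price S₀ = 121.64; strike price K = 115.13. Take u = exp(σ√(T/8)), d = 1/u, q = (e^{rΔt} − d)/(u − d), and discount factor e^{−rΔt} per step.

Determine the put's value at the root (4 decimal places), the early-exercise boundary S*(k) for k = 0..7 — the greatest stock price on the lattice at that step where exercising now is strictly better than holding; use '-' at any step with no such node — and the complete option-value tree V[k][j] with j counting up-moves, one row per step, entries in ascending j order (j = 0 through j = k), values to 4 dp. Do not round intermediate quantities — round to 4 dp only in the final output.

Δt=0.22450  u=1.22192  d=0.81838  q=0.46345  discount=0.99463
step 8 (expiry): payoffs max(K−S,0) = 90.6544 78.5857 60.5661 33.6613 0.0000 0.0000 0.0000 0.0000 0.0000
step 7: (k=7,j=0): S=29.9073, (K−S)⁺=85.2227, hold=84.6041 ⇒ V=85.2227 exercise | (k=7,j=1): S=44.6542, (K−S)⁺=70.4758, hold=69.8571 ⇒ V=70.4758 exercise | (k=7,j=2): S=66.6727, (K−S)⁺=48.4573, hold=47.8387 ⇒ V=48.4573 exercise | (k=7,j=3): S=99.5482, (K−S)⁺=15.5818, hold=17.9639 ⇒ V=17.9639 continue | (k=7,j=4): S=148.6344, (K−S)⁺=0.0000, hold=0.0000 ⇒ V=0.0000 continue | (k=7,j=5): S=221.9243, (K−S)⁺=0.0000, hold=0.0000 ⇒ V=0.0000 continue | (k=7,j=6): S=331.3526, (K−S)⁺=0.0000, hold=0.0000 ⇒ V=0.0000 continue | (k=7,j=7): S=494.7388, (K−S)⁺=0.0000, hold=0.0000 ⇒ V=0.0000 continue  boundary S*=66.6727
step 6: (k=6,j=0): S=36.5443, (K−S)⁺=78.5857, hold=77.9671 ⇒ V=78.5857 exercise | (k=6,j=1): S=54.5639, (K−S)⁺=60.5661, hold=59.9475 ⇒ V=60.5661 exercise | (k=6,j=2): S=81.4687, (K−S)⁺=33.6613, hold=34.1407 ⇒ V=34.1407 continue | (k=6,j=3): S=121.6400, (K−S)⁺=0.0000, hold=9.5868 ⇒ V=9.5868 continue | (k=6,j=4): S=181.6193, (K−S)⁺=0.0000, hold=0.0000 ⇒ V=0.0000 continue | (k=6,j=5): S=271.1737, (K−S)⁺=0.0000, hold=0.0000 ⇒ V=0.0000 continue | (k=6,j=6): S=404.8864, (K−S)⁺=0.0000, hold=0.0000 ⇒ V=0.0000 continue  boundary S*=54.5639
step 5: (k=5,j=0): S=44.6542, (K−S)⁺=70.4758, hold=69.8571 ⇒ V=70.4758 exercise | (k=5,j=1): S=66.6727, (K−S)⁺=48.4573, hold=48.0597 ⇒ V=48.4573 exercise | (k=5,j=2): S=99.5482, (K−S)⁺=15.5818, hold=22.6389 ⇒ V=22.6389 continue | (k=5,j=3): S=148.6344, (K−S)⁺=0.0000, hold=5.1162 ⇒ V=5.1162 continue | (k=5,j=4): S=221.9243, (K−S)⁺=0.0000, hold=0.0000 ⇒ V=0.0000 continue | (k=5,j=5): S=331.3526, (K−S)⁺=0.0000, hold=0.0000 ⇒ V=0.0000 continue  boundary S*=66.6727
step 4: (k=4,j=0): S=54.5639, (K−S)⁺=60.5661, hold=59.9475 ⇒ V=60.5661 exercise | (k=4,j=1): S=81.4687, (K−S)⁺=33.6613, hold=36.2957 ⇒ V=36.2957 continue | (k=4,j=2): S=121.6400, (K−S)⁺=0.0000, hold=14.4400 ⇒ V=14.4400 continue | (k=4,j=3): S=181.6193, (K−S)⁺=0.0000, hold=2.7303 ⇒ V=2.7303 continue | (k=4,j=4): S=271.1737, (K−S)⁺=0.0000, hold=0.0000 ⇒ V=0.0000 continue  boundary S*=54.5639
step 3: (k=3,j=0): S=66.6727, (K−S)⁺=48.4573, hold=49.0530 ⇒ V=49.0530 continue | (k=3,j=1): S=99.5482, (K−S)⁺=15.5818, hold=26.0261 ⇒ V=26.0261 continue | (k=3,j=2): S=148.6344, (K−S)⁺=0.0000, hold=8.9647 ⇒ V=8.9647 continue | (k=3,j=3): S=221.9243, (K−S)⁺=0.0000, hold=1.4571 ⇒ V=1.4571 continue  boundary S*=-
step 2: (k=2,j=0): S=81.4687, (K−S)⁺=33.6613, hold=38.1750 ⇒ V=38.1750 continue | (k=2,j=1): S=121.6400, (K−S)⁺=0.0000, hold=18.0216 ⇒ V=18.0216 continue | (k=2,j=2): S=181.6193, (K−S)⁺=0.0000, hold=5.4558 ⇒ V=5.4558 continue  boundary S*=-
step 1: (k=1,j=0): S=99.5482, (K−S)⁺=15.5818, hold=28.6800 ⇒ V=28.6800 continue | (k=1,j=1): S=148.6344, (K−S)⁺=0.0000, hold=12.1325 ⇒ V=12.1325 continue  boundary S*=-
step 0: (k=0,j=0): S=121.6400, (K−S)⁺=0.0000, hold=20.8982 ⇒ V=20.8982 continue  boundary S*=-

price = 20.8982
boundary = - - - - 54.5639 66.6727 54.5639 66.6727
tree:
20.8982
28.6800 12.1325
38.1750 18.0216 5.4558
49.0530 26.0261 8.9647 1.4571
60.5661 36.2957 14.4400 2.7303 0.0000
70.4758 48.4573 22.6389 5.1162 0.0000 0.0000
78.5857 60.5661 34.1407 9.5868 0.0000 0.0000 0.0000
85.2227 70.4758 48.4573 17.9639 0.0000 0.0000 0.0000 0.0000
90.6544 78.5857 60.5661 33.6613 0.0000 0.0000 0.0000 0.0000 0.0000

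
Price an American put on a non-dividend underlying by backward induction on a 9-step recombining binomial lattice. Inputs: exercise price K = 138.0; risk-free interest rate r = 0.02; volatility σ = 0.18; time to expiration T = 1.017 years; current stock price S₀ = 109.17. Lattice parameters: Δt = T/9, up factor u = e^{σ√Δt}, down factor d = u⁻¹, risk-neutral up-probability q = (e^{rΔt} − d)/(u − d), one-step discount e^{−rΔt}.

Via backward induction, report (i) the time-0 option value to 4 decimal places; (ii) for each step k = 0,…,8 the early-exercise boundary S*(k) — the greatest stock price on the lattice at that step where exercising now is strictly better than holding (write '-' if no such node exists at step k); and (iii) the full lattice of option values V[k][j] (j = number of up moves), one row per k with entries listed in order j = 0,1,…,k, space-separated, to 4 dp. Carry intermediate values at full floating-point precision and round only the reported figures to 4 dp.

price = 28.8682
boundary = - 102.7602 109.1700 102.7602 109.1700 102.7602 109.1700 115.9796 123.2139
tree:
28.8682
35.2398 22.7166
41.2732 28.8300 16.7917
46.9524 35.2398 22.3855 11.3526
52.2981 41.2732 28.8300 16.1327 6.6911
57.3300 46.9524 35.2398 22.0548 10.3669 3.0974
62.0664 52.2981 41.2732 28.8300 15.4745 5.3781 0.8629
66.5247 57.3300 46.9524 35.2398 22.0204 9.0908 1.7420 0.0000
70.7213 62.0664 52.2981 41.2732 28.8300 14.7861 3.5170 0.0000 0.0000
74.6715 66.5247 57.3300 46.9524 35.2398 22.0204 7.1005 0.0000 0.0000 0.0000

Δt=0.11300, u=1.06238, d=0.94129, q=0.50356, disc=e^(-rΔt)=0.99774
k=9 terminal: V=max(K-S,0) → 74.6715 66.5247 57.3300 46.9524 35.2398 22.0204 7.1005 0.0000 0.0000 0.0000
k=8: j=0 S=67.2787 intr=70.7213 cont=70.4098 V=70.7213[EX]; j=1 S=75.9336 intr=62.0664 cont=61.7549 V=62.0664[EX]; j=2 S=85.7019 intr=52.2981 cont=51.9866 V=52.2981[EX]; j=3 S=96.7268 intr=41.2732 cont=40.9617 V=41.2732[EX]; j=4 S=109.1700 intr=28.8300 cont=28.5185 V=28.8300[EX]; j=5 S=123.2139 intr=14.7861 cont=14.4746 V=14.7861[EX]; j=6 S=139.0645 intr=0.0000 cont=3.5170 V=3.5170[hold]; j=7 S=156.9541 intr=0.0000 cont=0.0000 V=0.0000[hold]; j=8 S=177.1451 intr=0.0000 cont=0.0000 V=0.0000[hold]  S*(8)=123.2139
k=7: j=0 S=71.4753 intr=66.5247 cont=66.2132 V=66.5247[EX]; j=1 S=80.6700 intr=57.3300 cont=57.0184 V=57.3300[EX]; j=2 S=91.0476 intr=46.9524 cont=46.6408 V=46.9524[EX]; j=3 S=102.7602 intr=35.2398 cont=34.9282 V=35.2398[EX]; j=4 S=115.9796 intr=22.0204 cont=21.7089 V=22.0204[EX]; j=5 S=130.8995 intr=7.1005 cont=9.0908 V=9.0908[hold]; j=6 S=147.7388 intr=0.0000 cont=1.7420 V=1.7420[hold]; j=7 S=166.7443 intr=0.0000 cont=0.0000 V=0.0000[hold]  S*(7)=115.9796
k=6: j=0 S=75.9336 intr=62.0664 cont=61.7549 V=62.0664[EX]; j=1 S=85.7019 intr=52.2981 cont=51.9866 V=52.2981[EX]; j=2 S=96.7268 intr=41.2732 cont=40.9617 V=41.2732[EX]; j=3 S=109.1700 intr=28.8300 cont=28.5185 V=28.8300[EX]; j=4 S=123.2139 intr=14.7861 cont=15.4745 V=15.4745[hold]; j=5 S=139.0645 intr=0.0000 cont=5.3781 V=5.3781[hold]; j=6 S=156.9541 intr=0.0000 cont=0.8629 V=0.8629[hold]  S*(6)=109.1700
k=5: j=0 S=80.6700 intr=57.3300 cont=57.0184 V=57.3300[EX]; j=1 S=91.0476 intr=46.9524 cont=46.6408 V=46.9524[EX]; j=2 S=102.7602 intr=35.2398 cont=34.9282 V=35.2398[EX]; j=3 S=115.9796 intr=22.0204 cont=22.0548 V=22.0548[hold]; j=4 S=130.8995 intr=7.1005 cont=10.3669 V=10.3669[hold]; j=5 S=147.7388 intr=0.0000 cont=3.0974 V=3.0974[hold]  S*(5)=102.7602
k=4: j=0 S=85.7019 intr=52.2981 cont=51.9866 V=52.2981[EX]; j=1 S=96.7268 intr=41.2732 cont=40.9617 V=41.2732[EX]; j=2 S=109.1700 intr=28.8300 cont=28.5357 V=28.8300[EX]; j=3 S=123.2139 intr=14.7861 cont=16.1327 V=16.1327[hold]; j=4 S=139.0645 intr=0.0000 cont=6.6911 V=6.6911[hold]  S*(4)=109.1700
k=3: j=0 S=91.0476 intr=46.9524 cont=46.6408 V=46.9524[EX]; j=1 S=102.7602 intr=35.2398 cont=34.9282 V=35.2398[EX]; j=2 S=115.9796 intr=22.0204 cont=22.3855 V=22.3855[hold]; j=3 S=130.8995 intr=7.1005 cont=11.3526 V=11.3526[hold]  S*(3)=102.7602
k=2: j=0 S=96.7268 intr=41.2732 cont=40.9617 V=41.2732[EX]; j=1 S=109.1700 intr=28.8300 cont=28.7019 V=28.8300[EX]; j=2 S=123.2139 intr=14.7861 cont=16.7917 V=16.7917[hold]  S*(2)=109.1700
k=1: j=0 S=102.7602 intr=35.2398 cont=34.9282 V=35.2398[EX]; j=1 S=115.9796 intr=22.0204 cont=22.7166 V=22.7166[hold]  S*(1)=102.7602
k=0: j=0 S=109.1700 intr=28.8300 cont=28.8682 V=28.8682[hold]  S*(0)=-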